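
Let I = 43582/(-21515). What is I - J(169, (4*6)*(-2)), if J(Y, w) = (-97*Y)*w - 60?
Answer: -16928131642/21515 ≈ -7.8681e+5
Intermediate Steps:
I = -43582/21515 (I = 43582*(-1/21515) = -43582/21515 ≈ -2.0257)
J(Y, w) = -60 - 97*Y*w (J(Y, w) = -97*Y*w - 60 = -60 - 97*Y*w)
I - J(169, (4*6)*(-2)) = -43582/21515 - (-60 - 97*169*(4*6)*(-2)) = -43582/21515 - (-60 - 97*169*24*(-2)) = -43582/21515 - (-60 - 97*169*(-48)) = -43582/21515 - (-60 + 786864) = -43582/21515 - 1*786804 = -43582/21515 - 786804 = -16928131642/21515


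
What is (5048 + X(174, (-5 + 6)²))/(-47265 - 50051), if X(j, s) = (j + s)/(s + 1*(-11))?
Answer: -10061/194632 ≈ -0.051692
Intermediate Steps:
X(j, s) = (j + s)/(-11 + s) (X(j, s) = (j + s)/(s - 11) = (j + s)/(-11 + s))
(5048 + X(174, (-5 + 6)²))/(-47265 - 50051) = (5048 + (174 + (-5 + 6)²)/(-11 + (-5 + 6)²))/(-47265 - 50051) = (5048 + (174 + 1²)/(-11 + 1²))/(-97316) = (5048 + (174 + 1)/(-11 + 1))*(-1/97316) = (5048 + 175/(-10))*(-1/97316) = (5048 - ⅒*175)*(-1/97316) = (5048 - 35/2)*(-1/97316) = (10061/2)*(-1/97316) = -10061/194632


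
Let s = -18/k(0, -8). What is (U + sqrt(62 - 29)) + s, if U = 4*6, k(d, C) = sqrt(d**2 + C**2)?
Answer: 87/4 + sqrt(33) ≈ 27.495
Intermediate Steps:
k(d, C) = sqrt(C**2 + d**2)
s = -9/4 (s = -18/sqrt((-8)**2 + 0**2) = -18/sqrt(64 + 0) = -18/(sqrt(64)) = -18/8 = -18*1/8 = -9/4 ≈ -2.2500)
U = 24
(U + sqrt(62 - 29)) + s = (24 + sqrt(62 - 29)) - 9/4 = (24 + sqrt(33)) - 9/4 = 87/4 + sqrt(33)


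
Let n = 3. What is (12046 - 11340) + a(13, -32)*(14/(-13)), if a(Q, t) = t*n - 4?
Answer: 10578/13 ≈ 813.69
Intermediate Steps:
a(Q, t) = -4 + 3*t (a(Q, t) = t*3 - 4 = 3*t - 4 = -4 + 3*t)
(12046 - 11340) + a(13, -32)*(14/(-13)) = (12046 - 11340) + (-4 + 3*(-32))*(14/(-13)) = 706 + (-4 - 96)*(14*(-1/13)) = 706 - 100*(-14/13) = 706 + 1400/13 = 10578/13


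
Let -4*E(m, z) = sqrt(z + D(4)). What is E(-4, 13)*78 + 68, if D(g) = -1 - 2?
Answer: 68 - 39*sqrt(10)/2 ≈ 6.3356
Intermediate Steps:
D(g) = -3
E(m, z) = -sqrt(-3 + z)/4 (E(m, z) = -sqrt(z - 3)/4 = -sqrt(-3 + z)/4)
E(-4, 13)*78 + 68 = -sqrt(-3 + 13)/4*78 + 68 = -sqrt(10)/4*78 + 68 = -39*sqrt(10)/2 + 68 = 68 - 39*sqrt(10)/2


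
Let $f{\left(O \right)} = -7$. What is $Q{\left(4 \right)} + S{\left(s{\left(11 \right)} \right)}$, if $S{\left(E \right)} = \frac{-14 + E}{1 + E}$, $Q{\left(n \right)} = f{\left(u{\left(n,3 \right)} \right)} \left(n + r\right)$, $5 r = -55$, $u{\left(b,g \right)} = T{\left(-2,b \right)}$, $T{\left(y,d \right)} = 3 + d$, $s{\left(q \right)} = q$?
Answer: $\frac{195}{4} \approx 48.75$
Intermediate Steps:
$u{\left(b,g \right)} = 3 + b$
$r = -11$ ($r = \frac{1}{5} \left(-55\right) = -11$)
$Q{\left(n \right)} = 77 - 7 n$ ($Q{\left(n \right)} = - 7 \left(n - 11\right) = - 7 \left(-11 + n\right) = 77 - 7 n$)
$S{\left(E \right)} = \frac{-14 + E}{1 + E}$
$Q{\left(4 \right)} + S{\left(s{\left(11 \right)} \right)} = \left(77 - 28\right) + \frac{-14 + 11}{1 + 11} = \left(77 - 28\right) + \frac{1}{12} \left(-3\right) = 49 + \frac{1}{12} \left(-3\right) = 49 - \frac{1}{4} = \frac{195}{4}$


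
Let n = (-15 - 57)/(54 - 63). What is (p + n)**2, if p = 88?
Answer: 9216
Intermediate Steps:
n = 8 (n = -72/(-9) = -72*(-1/9) = 8)
(p + n)**2 = (88 + 8)**2 = 96**2 = 9216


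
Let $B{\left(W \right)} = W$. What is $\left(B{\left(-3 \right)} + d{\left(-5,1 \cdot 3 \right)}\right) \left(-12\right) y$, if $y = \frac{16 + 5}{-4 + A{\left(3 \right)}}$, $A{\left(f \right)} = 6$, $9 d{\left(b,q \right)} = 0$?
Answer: $378$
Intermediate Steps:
$d{\left(b,q \right)} = 0$ ($d{\left(b,q \right)} = \frac{1}{9} \cdot 0 = 0$)
$y = \frac{21}{2}$ ($y = \frac{16 + 5}{-4 + 6} = \frac{21}{2} \approx 10.5$)
$\left(B{\left(-3 \right)} + d{\left(-5,1 \cdot 3 \right)}\right) \left(-12\right) y = \left(-3 + 0\right) \left(-12\right) \frac{21}{2} = \left(-3\right) \left(-12\right) \frac{21}{2} = 36 \cdot \frac{21}{2} = 378$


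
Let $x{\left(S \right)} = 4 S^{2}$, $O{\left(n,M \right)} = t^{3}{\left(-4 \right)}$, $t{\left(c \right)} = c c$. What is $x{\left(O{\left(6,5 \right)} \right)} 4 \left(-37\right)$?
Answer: $-9932111872$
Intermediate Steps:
$t{\left(c \right)} = c^{2}$
$O{\left(n,M \right)} = 4096$ ($O{\left(n,M \right)} = \left(\left(-4\right)^{2}\right)^{3} = 16^{3} = 4096$)
$x{\left(O{\left(6,5 \right)} \right)} 4 \left(-37\right) = 4 \cdot 4096^{2} \cdot 4 \left(-37\right) = 4 \cdot 16777216 \cdot 4 \left(-37\right) = 67108864 \cdot 4 \left(-37\right) = 268435456 \left(-37\right) = -9932111872$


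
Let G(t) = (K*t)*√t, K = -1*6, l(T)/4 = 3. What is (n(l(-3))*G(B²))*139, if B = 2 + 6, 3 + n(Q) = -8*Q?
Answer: 42273792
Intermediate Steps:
l(T) = 12 (l(T) = 4*3 = 12)
n(Q) = -3 - 8*Q
B = 8
K = -6
G(t) = -6*t^(3/2) (G(t) = (-6*t)*√t = -6*t^(3/2))
(n(l(-3))*G(B²))*139 = ((-3 - 8*12)*(-6*(8²)^(3/2)))*139 = ((-3 - 96)*(-6*64^(3/2)))*139 = -(-594)*512*139 = -99*(-3072)*139 = 304128*139 = 42273792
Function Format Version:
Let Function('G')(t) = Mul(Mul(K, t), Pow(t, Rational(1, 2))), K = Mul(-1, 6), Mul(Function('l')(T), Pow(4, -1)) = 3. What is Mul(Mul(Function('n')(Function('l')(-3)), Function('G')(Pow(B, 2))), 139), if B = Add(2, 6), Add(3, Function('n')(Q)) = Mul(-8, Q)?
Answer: 42273792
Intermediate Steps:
Function('l')(T) = 12 (Function('l')(T) = Mul(4, 3) = 12)
Function('n')(Q) = Add(-3, Mul(-8, Q))
B = 8
K = -6
Function('G')(t) = Mul(-6, Pow(t, Rational(3, 2))) (Function('G')(t) = Mul(Mul(-6, t), Pow(t, Rational(1, 2))) = Mul(-6, Pow(t, Rational(3, 2))))
Mul(Mul(Function('n')(Function('l')(-3)), Function('G')(Pow(B, 2))), 139) = Mul(Mul(Add(-3, Mul(-8, 12)), Mul(-6, Pow(Pow(8, 2), Rational(3, 2)))), 139) = Mul(Mul(Add(-3, -96), Mul(-6, Pow(64, Rational(3, 2)))), 139) = Mul(Mul(-99, Mul(-6, 512)), 139) = Mul(Mul(-99, -3072), 139) = Mul(304128, 139) = 42273792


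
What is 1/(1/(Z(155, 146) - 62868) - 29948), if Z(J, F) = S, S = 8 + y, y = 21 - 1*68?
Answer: -62907/1883938837 ≈ -3.3391e-5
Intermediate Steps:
y = -47 (y = 21 - 68 = -47)
S = -39 (S = 8 - 47 = -39)
Z(J, F) = -39
1/(1/(Z(155, 146) - 62868) - 29948) = 1/(1/(-39 - 62868) - 29948) = 1/(1/(-62907) - 29948) = 1/(-1/62907 - 29948) = 1/(-1883938837/62907) = -62907/1883938837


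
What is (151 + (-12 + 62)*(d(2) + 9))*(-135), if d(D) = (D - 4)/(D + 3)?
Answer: -78435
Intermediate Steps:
d(D) = (-4 + D)/(3 + D)
(151 + (-12 + 62)*(d(2) + 9))*(-135) = (151 + (-12 + 62)*((-4 + 2)/(3 + 2) + 9))*(-135) = (151 + 50*(-2/5 + 9))*(-135) = (151 + 50*(43/5))*(-135) = (151 + 430)*(-135) = 581*(-135) = -78435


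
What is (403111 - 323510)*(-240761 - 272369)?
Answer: -40845661130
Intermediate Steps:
(403111 - 323510)*(-240761 - 272369) = 79601*(-513130) = -40845661130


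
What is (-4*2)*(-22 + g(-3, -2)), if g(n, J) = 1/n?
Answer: 536/3 ≈ 178.67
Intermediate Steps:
(-4*2)*(-22 + g(-3, -2)) = (-4*2)*(-22 + 1/(-3)) = -8*(-22 - ⅓) = -8*(-67/3) = 536/3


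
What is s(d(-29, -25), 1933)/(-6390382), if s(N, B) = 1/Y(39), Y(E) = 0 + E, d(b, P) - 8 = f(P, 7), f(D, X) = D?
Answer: -1/249224898 ≈ -4.0124e-9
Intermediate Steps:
d(b, P) = 8 + P
Y(E) = E
s(N, B) = 1/39
s(d(-29, -25), 1933)/(-6390382) = (1/39)/(-6390382) = (1/39)*(-1/6390382) = -1/249224898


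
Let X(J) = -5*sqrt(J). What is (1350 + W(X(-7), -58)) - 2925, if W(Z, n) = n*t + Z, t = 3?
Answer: -1749 - 5*I*sqrt(7) ≈ -1749.0 - 13.229*I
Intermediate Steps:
W(Z, n) = Z + 3*n (W(Z, n) = n*3 + Z = 3*n + Z = Z + 3*n)
(1350 + W(X(-7), -58)) - 2925 = (1350 + (-5*I*sqrt(7) + 3*(-58))) - 2925 = (1350 + (-5*I*sqrt(7) - 174)) - 2925 = (1350 + (-174 - 5*I*sqrt(7))) - 2925 = (1176 - 5*I*sqrt(7)) - 2925 = -1749 - 5*I*sqrt(7)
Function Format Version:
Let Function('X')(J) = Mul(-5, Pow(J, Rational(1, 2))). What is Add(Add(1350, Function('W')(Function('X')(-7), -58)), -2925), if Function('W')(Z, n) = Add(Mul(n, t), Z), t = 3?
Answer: Add(-1749, Mul(-5, I, Pow(7, Rational(1, 2)))) ≈ Add(-1749.0, Mul(-13.229, I))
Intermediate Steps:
Function('W')(Z, n) = Add(Z, Mul(3, n)) (Function('W')(Z, n) = Add(Mul(n, 3), Z) = Add(Mul(3, n), Z) = Add(Z, Mul(3, n)))
Add(Add(1350, Function('W')(Function('X')(-7), -58)), -2925) = Add(Add(1350, Add(Mul(-5, Pow(-7, Rational(1, 2))), Mul(3, -58))), -2925) = Add(Add(1350, Add(Mul(-5, Mul(I, Pow(7, Rational(1, 2)))), -174)), -2925) = Add(Add(1350, Add(Mul(-5, I, Pow(7, Rational(1, 2))), -174)), -2925) = Add(Add(1350, Add(-174, Mul(-5, I, Pow(7, Rational(1, 2))))), -2925) = Add(Add(1176, Mul(-5, I, Pow(7, Rational(1, 2)))), -2925) = Add(-1749, Mul(-5, I, Pow(7, Rational(1, 2))))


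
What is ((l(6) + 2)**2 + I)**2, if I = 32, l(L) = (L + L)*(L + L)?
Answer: 455737104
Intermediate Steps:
l(L) = 4*L**2 (l(L) = (2*L)*(2*L) = 4*L**2)
((l(6) + 2)**2 + I)**2 = ((4*6**2 + 2)**2 + 32)**2 = ((4*36 + 2)**2 + 32)**2 = ((144 + 2)**2 + 32)**2 = (146**2 + 32)**2 = (21316 + 32)**2 = 21348**2 = 455737104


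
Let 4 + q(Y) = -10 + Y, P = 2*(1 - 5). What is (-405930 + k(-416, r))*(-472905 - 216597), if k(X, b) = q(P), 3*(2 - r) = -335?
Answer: 279904715904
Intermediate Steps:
r = 341/3 (r = 2 - ⅓*(-335) = 2 + 335/3 = 341/3 ≈ 113.67)
P = -8 (P = 2*(-4) = -8)
q(Y) = -14 + Y (q(Y) = -4 + (-10 + Y) = -14 + Y)
k(X, b) = -22 (k(X, b) = -14 - 8 = -22)
(-405930 + k(-416, r))*(-472905 - 216597) = (-405930 - 22)*(-472905 - 216597) = -405952*(-689502) = 279904715904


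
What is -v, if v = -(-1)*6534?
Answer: -6534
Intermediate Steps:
v = 6534 (v = -1*(-6534) = 6534)
-v = -1*6534 = -6534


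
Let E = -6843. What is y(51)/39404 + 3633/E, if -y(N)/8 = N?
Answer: -12162223/22470131 ≈ -0.54126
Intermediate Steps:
y(N) = -8*N
y(51)/39404 + 3633/E = -8*51/39404 + 3633/(-6843) = -408*1/39404 + 3633*(-1/6843) = -102/9851 - 1211/2281 = -12162223/22470131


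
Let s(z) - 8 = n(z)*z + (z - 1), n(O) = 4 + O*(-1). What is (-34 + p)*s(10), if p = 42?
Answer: -344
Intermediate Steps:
n(O) = 4 - O
s(z) = 7 + z + z*(4 - z) (s(z) = 8 + ((4 - z)*z + (z - 1)) = 8 + (z*(4 - z) + (-1 + z)) = 8 + (-1 + z + z*(4 - z)) = 7 + z + z*(4 - z))
(-34 + p)*s(10) = (-34 + 42)*(7 + 10 - 1*10*(-4 + 10)) = 8*(7 + 10 - 1*10*6) = 8*(7 + 10 - 60) = 8*(-43) = -344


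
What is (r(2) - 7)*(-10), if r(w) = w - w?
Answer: 70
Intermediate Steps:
r(w) = 0
(r(2) - 7)*(-10) = (0 - 7)*(-10) = -7*(-10) = 70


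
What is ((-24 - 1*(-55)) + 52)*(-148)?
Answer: -12284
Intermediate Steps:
((-24 - 1*(-55)) + 52)*(-148) = ((-24 + 55) + 52)*(-148) = (31 + 52)*(-148) = 83*(-148) = -12284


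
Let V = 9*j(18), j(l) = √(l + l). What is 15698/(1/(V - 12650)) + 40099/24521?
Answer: -4848586528069/24521 ≈ -1.9773e+8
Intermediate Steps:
j(l) = √2*√l (j(l) = √(2*l) = √2*√l)
V = 54 (V = 9*(√2*√18) = 9*(√2*(3*√2)) = 9*6 = 54)
15698/(1/(V - 12650)) + 40099/24521 = 15698/(1/(54 - 12650)) + 40099/24521 = 15698/(1/(-12596)) + 40099*(1/24521) = 15698/(-1/12596) + 40099/24521 = 15698*(-12596) + 40099/24521 = -197732008 + 40099/24521 = -4848586528069/24521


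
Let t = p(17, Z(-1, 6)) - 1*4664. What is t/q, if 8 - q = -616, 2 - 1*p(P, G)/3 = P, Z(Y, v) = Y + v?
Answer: -4709/624 ≈ -7.5465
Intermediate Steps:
p(P, G) = 6 - 3*P
q = 624 (q = 8 - 1*(-616) = 8 + 616 = 624)
t = -4709 (t = (6 - 3*17) - 1*4664 = (6 - 51) - 4664 = -45 - 4664 = -4709)
t/q = -4709/624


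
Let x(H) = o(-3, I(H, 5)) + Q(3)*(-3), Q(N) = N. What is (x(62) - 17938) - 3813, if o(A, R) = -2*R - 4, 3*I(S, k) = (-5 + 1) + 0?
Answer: -65284/3 ≈ -21761.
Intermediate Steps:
I(S, k) = -4/3 (I(S, k) = ((-5 + 1) + 0)/3 = (-4 + 0)/3 = (⅓)*(-4) = -4/3)
o(A, R) = -4 - 2*R
x(H) = -31/3 (x(H) = (-4 - 2*(-4/3)) + 3*(-3) = (-4 + 8/3) - 9 = -4/3 - 9 = -31/3)
(x(62) - 17938) - 3813 = (-31/3 - 17938) - 3813 = -53845/3 - 3813 = -65284/3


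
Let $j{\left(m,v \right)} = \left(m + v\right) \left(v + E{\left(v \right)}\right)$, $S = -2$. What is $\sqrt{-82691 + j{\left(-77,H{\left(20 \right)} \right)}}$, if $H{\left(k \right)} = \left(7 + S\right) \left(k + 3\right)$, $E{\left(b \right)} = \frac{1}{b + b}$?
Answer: $\frac{4 i \sqrt{64737065}}{115} \approx 279.86 i$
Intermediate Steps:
$E{\left(b \right)} = \frac{1}{2 b}$
$H{\left(k \right)} = 15 + 5 k$ ($H{\left(k \right)} = \left(7 - 2\right) \left(k + 3\right) = 5 \left(3 + k\right) = 15 + 5 k$)
$j{\left(m,v \right)} = \left(m + v\right) \left(v + \frac{1}{2 v}\right)$
$\sqrt{-82691 + j{\left(-77,H{\left(20 \right)} \right)}} = \sqrt{-82691 + \left(\frac{1}{2} + \left(15 + 5 \cdot 20\right)^{2} - 77 \left(15 + 5 \cdot 20\right) + \frac{1}{2} \left(-77\right) \frac{1}{15 + 5 \cdot 20}\right)} = \sqrt{-82691 + \left(\frac{1}{2} + \left(15 + 100\right)^{2} - 77 \left(15 + 100\right) + \frac{1}{2} \left(-77\right) \frac{1}{15 + 100}\right)} = \sqrt{-82691 + \left(\frac{1}{2} + 115^{2} - 8855 + \frac{1}{2} \left(-77\right) \frac{1}{115}\right)} = \sqrt{-82691 + \left(\frac{1}{2} + 13225 - 8855 + \frac{1}{2} \left(-77\right) \frac{1}{115}\right)} = \sqrt{-82691 + \left(\frac{1}{2} + 13225 - 8855 - \frac{77}{230}\right)} = \sqrt{-82691 + \frac{502569}{115}} = \sqrt{- \frac{9006896}{115}} = \frac{4 i \sqrt{64737065}}{115}$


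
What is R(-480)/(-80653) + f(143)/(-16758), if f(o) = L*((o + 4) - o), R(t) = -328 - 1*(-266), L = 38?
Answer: -295270/35567973 ≈ -0.0083016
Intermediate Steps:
R(t) = -62 (R(t) = -328 + 266 = -62)
f(o) = 152 (f(o) = 38*((o + 4) - o) = 38*((4 + o) - o) = 38*4 = 152)
R(-480)/(-80653) + f(143)/(-16758) = -62/(-80653) + 152/(-16758) = -62*(-1/80653) + 152*(-1/16758) = 62/80653 - 4/441 = -295270/35567973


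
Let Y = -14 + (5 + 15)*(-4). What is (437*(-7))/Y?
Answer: 3059/94 ≈ 32.543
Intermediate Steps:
Y = -94 (Y = -14 + 20*(-4) = -14 - 80 = -94)
(437*(-7))/Y = (437*(-7))/(-94) = -3059*(-1/94) = 3059/94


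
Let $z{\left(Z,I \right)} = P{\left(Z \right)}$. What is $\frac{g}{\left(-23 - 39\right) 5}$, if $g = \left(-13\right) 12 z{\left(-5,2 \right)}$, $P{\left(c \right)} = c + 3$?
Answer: $- \frac{156}{155} \approx -1.0065$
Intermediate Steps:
$P{\left(c \right)} = 3 + c$
$z{\left(Z,I \right)} = 3 + Z$
$g = 312$ ($g = \left(-13\right) 12 \left(3 - 5\right) = \left(-156\right) \left(-2\right) = 312$)
$\frac{g}{\left(-23 - 39\right) 5} = \frac{312}{\left(-23 - 39\right) 5} = \frac{312}{\left(-62\right) 5} = \frac{312}{-310} = 312 \left(- \frac{1}{310}\right) = - \frac{156}{155}$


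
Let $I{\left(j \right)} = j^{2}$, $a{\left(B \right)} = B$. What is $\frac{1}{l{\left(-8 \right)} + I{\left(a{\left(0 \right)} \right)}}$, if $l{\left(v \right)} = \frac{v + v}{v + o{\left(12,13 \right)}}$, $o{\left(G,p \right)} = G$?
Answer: $- \frac{1}{4} \approx -0.25$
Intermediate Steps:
$l{\left(v \right)} = \frac{2 v}{12 + v}$ ($l{\left(v \right)} = \frac{v + v}{v + 12} = \frac{2 v}{12 + v}$)
$\frac{1}{l{\left(-8 \right)} + I{\left(a{\left(0 \right)} \right)}} = \frac{1}{2 \left(-8\right) \frac{1}{12 - 8} + 0^{2}} = \frac{1}{2 \left(-8\right) \frac{1}{4} + 0} = \frac{1}{-4 + 0} = \frac{1}{-4} = - \frac{1}{4}$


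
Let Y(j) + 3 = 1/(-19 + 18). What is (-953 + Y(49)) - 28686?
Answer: -29643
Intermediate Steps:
Y(j) = -4 (Y(j) = -3 + 1/(-19 + 18) = -3 + 1/(-1) = -3 - 1 = -4)
(-953 + Y(49)) - 28686 = (-953 - 4) - 28686 = -957 - 28686 = -29643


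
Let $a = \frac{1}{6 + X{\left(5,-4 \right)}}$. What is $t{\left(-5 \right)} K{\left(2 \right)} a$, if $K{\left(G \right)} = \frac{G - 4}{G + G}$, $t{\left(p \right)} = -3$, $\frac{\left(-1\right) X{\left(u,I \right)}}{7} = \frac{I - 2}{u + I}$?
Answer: $\frac{1}{32} \approx 0.03125$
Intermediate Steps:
$X{\left(u,I \right)} = - \frac{7 \left(-2 + I\right)}{I + u}$ ($X{\left(u,I \right)} = - 7 \frac{I - 2}{u + I} = - 7 \frac{-2 + I}{I + u} = - \frac{7 \left(-2 + I\right)}{I + u}$)
$a = \frac{1}{48}$ ($a = \frac{1}{6 + \frac{7 \left(2 - -4\right)}{-4 + 5}} = \frac{1}{6 + \frac{7 \left(2 + 4\right)}{1}} = \frac{1}{6 + 7 \cdot 1 \cdot 6} = \frac{1}{6 + 42} = \frac{1}{48} \approx 0.020833$)
$K{\left(G \right)} = \frac{-4 + G}{2 G}$
$t{\left(-5 \right)} K{\left(2 \right)} a = - 3 \frac{-4 + 2}{2 \cdot 2} \cdot \frac{1}{48} = - 3 \cdot \frac{1}{2} \cdot \frac{1}{2} \left(-2\right) \frac{1}{48} = \left(-3\right) \left(- \frac{1}{2}\right) \frac{1}{48} = \frac{3}{2} \cdot \frac{1}{48} = \frac{1}{32}$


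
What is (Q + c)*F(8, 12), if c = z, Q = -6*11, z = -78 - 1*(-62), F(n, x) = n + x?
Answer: -1640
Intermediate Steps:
z = -16 (z = -78 + 62 = -16)
Q = -66
c = -16
(Q + c)*F(8, 12) = (-66 - 16)*(8 + 12) = -82*20 = -1640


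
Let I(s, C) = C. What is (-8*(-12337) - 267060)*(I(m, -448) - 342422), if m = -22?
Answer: 57726964680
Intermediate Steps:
(-8*(-12337) - 267060)*(I(m, -448) - 342422) = (-8*(-12337) - 267060)*(-448 - 342422) = (98696 - 267060)*(-342870) = -168364*(-342870) = 57726964680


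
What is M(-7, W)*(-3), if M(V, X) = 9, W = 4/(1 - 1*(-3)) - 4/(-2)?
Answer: -27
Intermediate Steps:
W = 3 (W = 4/(1 + 3) - 4*(-½) = 4/4 + 2 = 4*(¼) + 2 = 1 + 2 = 3)
M(-7, W)*(-3) = 9*(-3) = -27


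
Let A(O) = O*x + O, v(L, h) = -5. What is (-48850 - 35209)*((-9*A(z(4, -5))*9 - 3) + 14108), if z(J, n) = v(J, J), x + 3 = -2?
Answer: -1049476615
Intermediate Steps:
x = -5 (x = -3 - 2 = -5)
z(J, n) = -5
A(O) = -4*O (A(O) = O*(-5) + O = -5*O + O = -4*O)
(-48850 - 35209)*((-9*A(z(4, -5))*9 - 3) + 14108) = (-48850 - 35209)*((-(-36)*(-5)*9 - 3) + 14108) = -84059*((-9*20*9 - 3) + 14108) = -84059*((-180*9 - 3) + 14108) = -84059*((-1620 - 3) + 14108) = -84059*(-1623 + 14108) = -84059*12485 = -1049476615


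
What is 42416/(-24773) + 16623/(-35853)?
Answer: -644180809/296062123 ≈ -2.1758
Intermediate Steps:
42416/(-24773) + 16623/(-35853) = 42416*(-1/24773) + 16623*(-1/35853) = -42416/24773 - 5541/11951 = -644180809/296062123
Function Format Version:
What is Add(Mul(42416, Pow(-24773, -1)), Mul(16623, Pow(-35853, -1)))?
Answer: Rational(-644180809, 296062123) ≈ -2.1758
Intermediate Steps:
Add(Mul(42416, Pow(-24773, -1)), Mul(16623, Pow(-35853, -1))) = Add(Mul(42416, Rational(-1, 24773)), Mul(16623, Rational(-1, 35853))) = Add(Rational(-42416, 24773), Rational(-5541, 11951)) = Rational(-644180809, 296062123)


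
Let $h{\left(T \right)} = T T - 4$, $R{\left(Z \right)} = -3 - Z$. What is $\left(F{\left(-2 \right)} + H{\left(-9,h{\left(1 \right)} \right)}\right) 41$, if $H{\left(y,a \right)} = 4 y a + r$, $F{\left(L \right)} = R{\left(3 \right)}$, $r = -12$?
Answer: $3690$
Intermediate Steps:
$h{\left(T \right)} = -4 + T^{2}$ ($h{\left(T \right)} = T^{2} - 4 = -4 + T^{2}$)
$F{\left(L \right)} = -6$ ($F{\left(L \right)} = -3 - 3 = -6$)
$H{\left(y,a \right)} = -12 + 4 a y$ ($H{\left(y,a \right)} = 4 y a - 12 = 4 a y - 12 = -12 + 4 a y$)
$\left(F{\left(-2 \right)} + H{\left(-9,h{\left(1 \right)} \right)}\right) 41 = \left(-6 - \left(12 - 4 \left(-4 + 1^{2}\right) \left(-9\right)\right)\right) 41 = \left(-6 - \left(12 - 4 \left(-4 + 1\right) \left(-9\right)\right)\right) 41 = \left(-6 - \left(12 + 12 \left(-9\right)\right)\right) 41 = \left(-6 + \left(-12 + 108\right)\right) 41 = \left(-6 + 96\right) 41 = 90 \cdot 41 = 3690$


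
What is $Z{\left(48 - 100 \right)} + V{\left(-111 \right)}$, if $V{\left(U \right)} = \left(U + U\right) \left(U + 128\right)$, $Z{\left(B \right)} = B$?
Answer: $-3826$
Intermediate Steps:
$V{\left(U \right)} = 2 U \left(128 + U\right)$
$Z{\left(48 - 100 \right)} + V{\left(-111 \right)} = \left(48 - 100\right) + 2 \left(-111\right) \left(128 - 111\right) = -52 + 2 \left(-111\right) 17 = -52 - 3774 = -3826$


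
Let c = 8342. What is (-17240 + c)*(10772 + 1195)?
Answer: -106482366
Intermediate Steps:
(-17240 + c)*(10772 + 1195) = (-17240 + 8342)*(10772 + 1195) = -8898*11967 = -106482366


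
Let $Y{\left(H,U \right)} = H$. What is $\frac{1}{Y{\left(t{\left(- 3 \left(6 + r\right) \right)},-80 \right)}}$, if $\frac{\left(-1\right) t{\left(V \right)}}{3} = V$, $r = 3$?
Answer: $\frac{1}{81} \approx 0.012346$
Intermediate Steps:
$t{\left(V \right)} = - 3 V$
$\frac{1}{Y{\left(t{\left(- 3 \left(6 + r\right) \right)},-80 \right)}} = \frac{1}{\left(-3\right) \left(- 3 \left(6 + 3\right)\right)} = \frac{1}{\left(-3\right) \left(\left(-3\right) 9\right)} = \frac{1}{\left(-3\right) \left(-27\right)} = \frac{1}{81}$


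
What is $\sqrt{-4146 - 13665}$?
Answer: $3 i \sqrt{1979} \approx 133.46 i$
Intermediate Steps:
$\sqrt{-4146 - 13665} = \sqrt{-17811} = 3 i \sqrt{1979}$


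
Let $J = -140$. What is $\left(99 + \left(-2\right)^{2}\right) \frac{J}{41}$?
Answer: $- \frac{14420}{41} \approx -351.71$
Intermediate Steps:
$\left(99 + \left(-2\right)^{2}\right) \frac{J}{41} = \left(99 + \left(-2\right)^{2}\right) \left(- \frac{140}{41}\right) = \left(99 + 4\right) \left(\left(-140\right) \frac{1}{41}\right) = 103 \left(- \frac{140}{41}\right) = - \frac{14420}{41}$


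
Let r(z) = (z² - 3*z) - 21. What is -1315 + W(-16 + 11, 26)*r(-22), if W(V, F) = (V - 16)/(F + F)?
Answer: -79489/52 ≈ -1528.6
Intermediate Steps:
r(z) = -21 + z² - 3*z
W(V, F) = (-16 + V)/(2*F) (W(V, F) = (-16 + V)/((2*F)) = (-16 + V)*(1/(2*F)) = (-16 + V)/(2*F))
-1315 + W(-16 + 11, 26)*r(-22) = -1315 + ((½)*(-16 + (-16 + 11))/26)*(-21 + (-22)² - 3*(-22)) = -1315 + ((½)*(1/26)*(-16 - 5))*(-21 + 484 + 66) = -1315 + ((½)*(1/26)*(-21))*529 = -1315 - 21/52*529 = -1315 - 11109/52 = -79489/52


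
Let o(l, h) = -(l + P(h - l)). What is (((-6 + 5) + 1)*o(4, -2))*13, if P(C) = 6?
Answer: 0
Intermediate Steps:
o(l, h) = -6 - l (o(l, h) = -(l + 6) = -(6 + l) = -6 - l)
(((-6 + 5) + 1)*o(4, -2))*13 = (((-6 + 5) + 1)*(-6 - 1*4))*13 = ((-1 + 1)*(-6 - 4))*13 = (0*(-10))*13 = 0*13 = 0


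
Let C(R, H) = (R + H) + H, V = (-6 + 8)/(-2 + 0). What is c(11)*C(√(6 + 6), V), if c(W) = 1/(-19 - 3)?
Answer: 1/11 - √3/11 ≈ -0.066550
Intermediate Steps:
V = -1 (V = 2/(-2) = 2*(-½) = -1)
c(W) = -1/22 (c(W) = 1/(-22) = -1/22)
C(R, H) = R + 2*H (C(R, H) = (H + R) + H = R + 2*H)
c(11)*C(√(6 + 6), V) = -(√(6 + 6) + 2*(-1))/22 = -(√12 - 2)/22 = -(2*√3 - 2)/22 = -(-2 + 2*√3)/22 = 1/11 - √3/11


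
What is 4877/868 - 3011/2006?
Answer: 3584857/870604 ≈ 4.1177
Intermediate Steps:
4877/868 - 3011/2006 = 3584857/870604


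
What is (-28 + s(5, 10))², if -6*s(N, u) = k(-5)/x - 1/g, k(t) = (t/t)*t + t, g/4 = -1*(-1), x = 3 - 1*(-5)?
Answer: 12321/16 ≈ 770.06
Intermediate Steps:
x = 8 (x = 3 + 5 = 8)
g = 4 (g = 4*(-1*(-1)) = 4*1 = 4)
k(t) = 2*t (k(t) = 1*t + t = t + t = 2*t)
s(N, u) = ¼ (s(N, u) = -((2*(-5))/8 - 1/4)/6 = -(-10*⅛ - 1*¼)/6 = -(-5/4 - ¼)/6 = -⅙*(-3/2) = ¼)
(-28 + s(5, 10))² = (-28 + ¼)² = (-111/4)² = 12321/16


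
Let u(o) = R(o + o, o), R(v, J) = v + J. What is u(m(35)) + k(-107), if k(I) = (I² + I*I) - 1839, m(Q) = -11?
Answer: 21026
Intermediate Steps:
R(v, J) = J + v
k(I) = -1839 + 2*I² (k(I) = (I² + I²) - 1839 = 2*I² - 1839 = -1839 + 2*I²)
u(o) = 3*o (u(o) = o + (o + o) = o + 2*o = 3*o)
u(m(35)) + k(-107) = 3*(-11) + (-1839 + 2*(-107)²) = -33 + (-1839 + 2*11449) = -33 + (-1839 + 22898) = -33 + 21059 = 21026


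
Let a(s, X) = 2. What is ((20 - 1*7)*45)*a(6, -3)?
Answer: 1170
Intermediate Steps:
((20 - 1*7)*45)*a(6, -3) = ((20 - 1*7)*45)*2 = ((20 - 7)*45)*2 = (13*45)*2 = 585*2 = 1170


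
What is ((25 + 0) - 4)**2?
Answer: 441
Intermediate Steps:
((25 + 0) - 4)**2 = (25 - 4)**2 = 21**2 = 441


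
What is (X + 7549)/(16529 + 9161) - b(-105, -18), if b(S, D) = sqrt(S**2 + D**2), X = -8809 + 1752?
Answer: 246/12845 - 3*sqrt(1261) ≈ -106.51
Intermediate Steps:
X = -7057
b(S, D) = sqrt(D**2 + S**2)
(X + 7549)/(16529 + 9161) - b(-105, -18) = (-7057 + 7549)/(16529 + 9161) - sqrt((-18)**2 + (-105)**2) = 492/25690 - sqrt(324 + 11025) = 492*(1/25690) - sqrt(11349) = 246/12845 - 3*sqrt(1261)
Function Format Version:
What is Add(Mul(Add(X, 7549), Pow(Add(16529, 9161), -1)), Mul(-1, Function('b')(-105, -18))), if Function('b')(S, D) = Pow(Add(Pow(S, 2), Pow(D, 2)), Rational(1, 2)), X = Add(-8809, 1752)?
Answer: Add(Rational(246, 12845), Mul(-3, Pow(1261, Rational(1, 2)))) ≈ -106.51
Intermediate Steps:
X = -7057
Function('b')(S, D) = Pow(Add(Pow(D, 2), Pow(S, 2)), Rational(1, 2))
Add(Mul(Add(X, 7549), Pow(Add(16529, 9161), -1)), Mul(-1, Function('b')(-105, -18))) = Add(Mul(Add(-7057, 7549), Pow(Add(16529, 9161), -1)), Mul(-1, Pow(Add(Pow(-18, 2), Pow(-105, 2)), Rational(1, 2)))) = Add(Mul(492, Pow(25690, -1)), Mul(-1, Pow(Add(324, 11025), Rational(1, 2)))) = Add(Mul(492, Rational(1, 25690)), Mul(-1, Pow(11349, Rational(1, 2)))) = Add(Rational(246, 12845), Mul(-1, Mul(3, Pow(1261, Rational(1, 2))))) = Add(Rational(246, 12845), Mul(-3, Pow(1261, Rational(1, 2))))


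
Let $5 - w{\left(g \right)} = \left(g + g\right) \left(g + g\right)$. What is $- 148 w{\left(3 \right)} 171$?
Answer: $784548$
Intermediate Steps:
$w{\left(g \right)} = 5 - 4 g^{2}$ ($w{\left(g \right)} = 5 - \left(g + g\right) \left(g + g\right) = 5 - 2 g 2 g = 5 - 4 g^{2}$)
$- 148 w{\left(3 \right)} 171 = - 148 \left(5 - 4 \cdot 3^{2}\right) 171 = - 148 \left(5 - 36\right) 171 = \left(-148\right) \left(-31\right) 171 = 4588 \cdot 171 = 784548$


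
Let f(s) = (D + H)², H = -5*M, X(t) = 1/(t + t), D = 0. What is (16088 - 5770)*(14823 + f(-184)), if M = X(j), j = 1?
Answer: 306016403/2 ≈ 1.5301e+8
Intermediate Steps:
X(t) = 1/(2*t)
M = ½ (M = (½)/1 = (½)*1 = ½ ≈ 0.50000)
H = -5/2 (H = -5*½ = -5/2 ≈ -2.5000)
f(s) = 25/4 (f(s) = (0 - 5/2)² = (-5/2)² = 25/4)
(16088 - 5770)*(14823 + f(-184)) = (16088 - 5770)*(14823 + 25/4) = 10318*(59317/4) = 306016403/2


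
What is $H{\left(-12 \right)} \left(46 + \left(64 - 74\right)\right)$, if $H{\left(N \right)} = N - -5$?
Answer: $-252$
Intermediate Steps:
$H{\left(N \right)} = 5 + N$ ($H{\left(N \right)} = N + 5 = 5 + N$)
$H{\left(-12 \right)} \left(46 + \left(64 - 74\right)\right) = \left(5 - 12\right) \left(46 + \left(64 - 74\right)\right) = - 7 \left(46 + \left(64 - 74\right)\right) = - 7 \left(46 - 10\right) = \left(-7\right) 36 = -252$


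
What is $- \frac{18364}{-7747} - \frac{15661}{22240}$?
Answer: $\frac{287089593}{172293280} \approx 1.6663$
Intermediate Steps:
$- \frac{18364}{-7747} - \frac{15661}{22240} = \left(-18364\right) \left(- \frac{1}{7747}\right) - \frac{15661}{22240} = \frac{18364}{7747} - \frac{15661}{22240} = \frac{287089593}{172293280}$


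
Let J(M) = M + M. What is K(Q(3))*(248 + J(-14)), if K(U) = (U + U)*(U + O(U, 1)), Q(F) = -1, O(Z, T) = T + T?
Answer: -440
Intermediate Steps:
O(Z, T) = 2*T
J(M) = 2*M
K(U) = 2*U*(2 + U) (K(U) = (U + U)*(U + 2*1) = (2*U)*(U + 2) = (2*U)*(2 + U) = 2*U*(2 + U))
K(Q(3))*(248 + J(-14)) = (2*(-1)*(2 - 1))*(248 + 2*(-14)) = (2*(-1)*1)*(248 - 28) = -2*220 = -440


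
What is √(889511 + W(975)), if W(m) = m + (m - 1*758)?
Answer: 3*√98967 ≈ 943.77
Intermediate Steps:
W(m) = -758 + 2*m (W(m) = m + (m - 758) = m + (-758 + m) = -758 + 2*m)
√(889511 + W(975)) = √(889511 + (-758 + 2*975)) = √(889511 + (-758 + 1950)) = √(889511 + 1192) = √890703 = 3*√98967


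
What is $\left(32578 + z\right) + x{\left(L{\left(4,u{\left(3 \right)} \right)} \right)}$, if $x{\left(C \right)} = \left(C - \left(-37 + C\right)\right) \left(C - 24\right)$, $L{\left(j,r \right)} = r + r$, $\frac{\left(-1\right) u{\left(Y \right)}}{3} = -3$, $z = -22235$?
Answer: $10121$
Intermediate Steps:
$u{\left(Y \right)} = 9$ ($u{\left(Y \right)} = \left(-3\right) \left(-3\right) = 9$)
$L{\left(j,r \right)} = 2 r$
$x{\left(C \right)} = -888 + 37 C$ ($x{\left(C \right)} = 37 \left(-24 + C\right) = -888 + 37 C$)
$\left(32578 + z\right) + x{\left(L{\left(4,u{\left(3 \right)} \right)} \right)} = \left(32578 - 22235\right) - \left(888 - 37 \cdot 2 \cdot 9\right) = 10343 + \left(-888 + 37 \cdot 18\right) = 10343 + \left(-888 + 666\right) = 10343 - 222 = 10121$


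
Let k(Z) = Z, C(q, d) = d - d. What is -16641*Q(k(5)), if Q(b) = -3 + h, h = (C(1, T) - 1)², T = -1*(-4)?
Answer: 33282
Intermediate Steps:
T = 4
C(q, d) = 0
h = 1 (h = (0 - 1)² = (-1)² = 1)
Q(b) = -2 (Q(b) = -3 + 1 = -2)
-16641*Q(k(5)) = -16641*(-2) = 33282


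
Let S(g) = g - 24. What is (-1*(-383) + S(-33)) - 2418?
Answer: -2092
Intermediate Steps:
S(g) = -24 + g
(-1*(-383) + S(-33)) - 2418 = (-1*(-383) + (-24 - 33)) - 2418 = (383 - 57) - 2418 = 326 - 2418 = -2092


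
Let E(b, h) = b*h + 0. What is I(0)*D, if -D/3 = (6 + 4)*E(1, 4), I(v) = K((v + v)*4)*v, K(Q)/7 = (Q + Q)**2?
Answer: 0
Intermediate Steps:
K(Q) = 28*Q**2 (K(Q) = 7*(Q + Q)**2 = 7*(2*Q)**2 = 7*(4*Q**2) = 28*Q**2)
E(b, h) = b*h
I(v) = 1792*v**3 (I(v) = (28*((v + v)*4)**2)*v = (28*((2*v)*4)**2)*v = (28*(8*v)**2)*v = (28*(64*v**2))*v = (1792*v**2)*v = 1792*v**3)
D = -120 (D = -3*(6 + 4)*1*4 = -30*4 = -3*40 = -120)
I(0)*D = (1792*0**3)*(-120) = (1792*0)*(-120) = 0*(-120) = 0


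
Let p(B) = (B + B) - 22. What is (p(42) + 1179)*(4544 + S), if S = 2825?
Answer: 9144929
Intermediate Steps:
p(B) = -22 + 2*B (p(B) = 2*B - 22 = -22 + 2*B)
(p(42) + 1179)*(4544 + S) = ((-22 + 2*42) + 1179)*(4544 + 2825) = ((-22 + 84) + 1179)*7369 = (62 + 1179)*7369 = 1241*7369 = 9144929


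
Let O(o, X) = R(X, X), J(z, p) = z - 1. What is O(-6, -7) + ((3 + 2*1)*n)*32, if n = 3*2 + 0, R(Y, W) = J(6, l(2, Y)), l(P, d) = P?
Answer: 965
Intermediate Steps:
J(z, p) = -1 + z
R(Y, W) = 5 (R(Y, W) = -1 + 6 = 5)
O(o, X) = 5
n = 6 (n = 6 + 0 = 6)
O(-6, -7) + ((3 + 2*1)*n)*32 = 5 + ((3 + 2*1)*6)*32 = 5 + ((3 + 2)*6)*32 = 5 + (5*6)*32 = 5 + 30*32 = 5 + 960 = 965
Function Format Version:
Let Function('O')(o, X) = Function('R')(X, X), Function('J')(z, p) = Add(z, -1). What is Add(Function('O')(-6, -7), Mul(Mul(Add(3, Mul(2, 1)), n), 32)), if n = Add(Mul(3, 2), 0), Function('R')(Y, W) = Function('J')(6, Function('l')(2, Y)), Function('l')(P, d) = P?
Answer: 965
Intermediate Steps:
Function('J')(z, p) = Add(-1, z)
Function('R')(Y, W) = 5 (Function('R')(Y, W) = Add(-1, 6) = 5)
Function('O')(o, X) = 5
n = 6 (n = Add(6, 0) = 6)
Add(Function('O')(-6, -7), Mul(Mul(Add(3, Mul(2, 1)), n), 32)) = Add(5, Mul(Mul(Add(3, Mul(2, 1)), 6), 32)) = Add(5, Mul(Mul(Add(3, 2), 6), 32)) = Add(5, Mul(Mul(5, 6), 32)) = Add(5, Mul(30, 32)) = Add(5, 960) = 965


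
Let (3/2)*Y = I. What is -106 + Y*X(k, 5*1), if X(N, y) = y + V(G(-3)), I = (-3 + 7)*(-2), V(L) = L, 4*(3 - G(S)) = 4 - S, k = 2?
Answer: -418/3 ≈ -139.33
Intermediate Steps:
G(S) = 2 + S/4 (G(S) = 3 - (4 - S)/4 = 3 + (-1 + S/4) = 2 + S/4)
I = -8 (I = 4*(-2) = -8)
Y = -16/3 (Y = (2/3)*(-8) = -16/3 ≈ -5.3333)
X(N, y) = 5/4 + y (X(N, y) = y + (2 + (1/4)*(-3)) = y + (2 - 3/4) = y + 5/4 = 5/4 + y)
-106 + Y*X(k, 5*1) = -106 - 16*(5/4 + 5*1)/3 = -106 - 16*(5/4 + 5)/3 = -106 - 16/3*25/4 = -106 - 100/3 = -418/3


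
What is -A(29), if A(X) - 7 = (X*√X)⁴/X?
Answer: -20511156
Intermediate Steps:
A(X) = 7 + X⁵ (A(X) = 7 + (X*√X)⁴/X = 7 + (X^(3/2))⁴/X = 7 + X⁶/X = 7 + X⁵)
-A(29) = -(7 + 29⁵) = -(7 + 20511149) = -1*20511156 = -20511156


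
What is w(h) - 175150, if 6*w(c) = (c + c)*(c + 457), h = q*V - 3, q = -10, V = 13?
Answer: -189514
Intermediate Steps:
h = -133 (h = -10*13 - 3 = -130 - 3 = -133)
w(c) = c*(457 + c)/3 (w(c) = ((c + c)*(c + 457))/6 = ((2*c)*(457 + c))/6 = (2*c*(457 + c))/6 = c*(457 + c)/3)
w(h) - 175150 = (1/3)*(-133)*(457 - 133) - 175150 = (1/3)*(-133)*324 - 175150 = -14364 - 175150 = -189514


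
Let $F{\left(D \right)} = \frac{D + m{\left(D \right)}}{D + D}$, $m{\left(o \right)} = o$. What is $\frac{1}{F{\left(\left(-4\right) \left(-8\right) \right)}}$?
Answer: $1$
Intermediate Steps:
$F{\left(D \right)} = 1$ ($F{\left(D \right)} = \frac{D + D}{D + D} = \frac{2 D}{2 D} = 2 D \frac{1}{2 D} = 1$)
$\frac{1}{F{\left(\left(-4\right) \left(-8\right) \right)}} = 1^{-1} = 1$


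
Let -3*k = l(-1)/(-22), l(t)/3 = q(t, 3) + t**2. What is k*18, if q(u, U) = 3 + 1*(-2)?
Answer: 18/11 ≈ 1.6364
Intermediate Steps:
q(u, U) = 1 (q(u, U) = 3 - 2 = 1)
l(t) = 3 + 3*t**2 (l(t) = 3*(1 + t**2) = 3 + 3*t**2)
k = 1/11 (k = -(3 + 3*(-1)**2)/(3*(-22)) = -(3 + 3*1)*(-1)/(3*22) = -(3 + 3)*(-1)/(3*22) = -2*(-1)/22 = -1/3*(-3/11) = 1/11 ≈ 0.090909)
k*18 = (1/11)*18 = 18/11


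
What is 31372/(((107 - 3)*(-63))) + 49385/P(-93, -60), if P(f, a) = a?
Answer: -2712107/3276 ≈ -827.87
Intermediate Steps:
31372/(((107 - 3)*(-63))) + 49385/P(-93, -60) = 31372/(((107 - 3)*(-63))) + 49385/(-60) = 31372/((104*(-63))) + 49385*(-1/60) = 31372/(-6552) - 9877/12 = 31372*(-1/6552) - 9877/12 = -7843/1638 - 9877/12 = -2712107/3276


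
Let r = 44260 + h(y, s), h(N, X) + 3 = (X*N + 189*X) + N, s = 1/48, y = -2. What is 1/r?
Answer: 48/2124427 ≈ 2.2594e-5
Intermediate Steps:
s = 1/48 ≈ 0.020833
h(N, X) = -3 + N + 189*X + N*X (h(N, X) = -3 + ((X*N + 189*X) + N) = -3 + ((N*X + 189*X) + N) = -3 + ((189*X + N*X) + N) = -3 + (N + 189*X + N*X) = -3 + N + 189*X + N*X)
r = 2124427/48 (r = 44260 + (-3 - 2 + 189*(1/48) - 2*1/48) = 44260 + (-3 - 2 + 63/16 - 1/24) = 44260 - 53/48 = 2124427/48 ≈ 44259.)
1/r = 1/(2124427/48) = 48/2124427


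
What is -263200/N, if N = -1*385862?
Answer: 131600/192931 ≈ 0.68211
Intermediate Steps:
N = -385862
-263200/N = -263200/(-385862) = -263200*(-1/385862) = 131600/192931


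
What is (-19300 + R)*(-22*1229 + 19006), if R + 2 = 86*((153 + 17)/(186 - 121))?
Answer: 1991952064/13 ≈ 1.5323e+8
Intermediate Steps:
R = 2898/13 (R = -2 + 86*((153 + 17)/(186 - 121)) = -2 + 86*(170/65) = -2 + 86*(170*(1/65)) = -2 + 86*(34/13) = -2 + 2924/13 = 2898/13 ≈ 222.92)
(-19300 + R)*(-22*1229 + 19006) = (-19300 + 2898/13)*(-22*1229 + 19006) = -248002*(-27038 + 19006)/13 = -248002/13*(-8032) = 1991952064/13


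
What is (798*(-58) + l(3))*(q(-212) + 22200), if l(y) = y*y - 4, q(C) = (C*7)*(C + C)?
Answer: -30146881064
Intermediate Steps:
q(C) = 14*C² (q(C) = (7*C)*(2*C) = 14*C²)
l(y) = -4 + y² (l(y) = y² - 4 = -4 + y²)
(798*(-58) + l(3))*(q(-212) + 22200) = (798*(-58) + (-4 + 3²))*(14*(-212)² + 22200) = (-46284 + (-4 + 9))*(14*44944 + 22200) = (-46284 + 5)*(629216 + 22200) = -46279*651416 = -30146881064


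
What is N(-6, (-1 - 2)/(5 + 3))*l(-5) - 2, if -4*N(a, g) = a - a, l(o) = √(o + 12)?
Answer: -2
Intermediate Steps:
l(o) = √(12 + o)
N(a, g) = 0 (N(a, g) = -(a - a)/4 = -¼*0 = 0)
N(-6, (-1 - 2)/(5 + 3))*l(-5) - 2 = 0*√(12 - 5) - 2 = 0*√7 - 2 = 0 - 2 = -2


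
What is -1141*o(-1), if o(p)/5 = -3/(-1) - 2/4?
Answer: -28525/2 ≈ -14263.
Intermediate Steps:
o(p) = 25/2 (o(p) = 5*(-3/(-1) - 2/4) = 5*(-3*(-1) - 2*¼) = 5*(3 - ½) = 5*(5/2) = 25/2)
-1141*o(-1) = -1141*25/2 = -28525/2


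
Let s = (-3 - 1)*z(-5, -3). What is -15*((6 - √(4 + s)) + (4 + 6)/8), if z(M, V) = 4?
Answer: -435/4 + 30*I*√3 ≈ -108.75 + 51.962*I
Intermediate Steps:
s = -16 (s = (-3 - 1)*4 = -4*4 = -16)
-15*((6 - √(4 + s)) + (4 + 6)/8) = -15*((6 - √(4 - 16)) + (4 + 6)/8) = -15*((6 - √(-12)) + 10*(⅛)) = -15*((6 - 2*I*√3) + 5/4) = -15*(29/4 - 2*I*√3) = -435/4 + 30*I*√3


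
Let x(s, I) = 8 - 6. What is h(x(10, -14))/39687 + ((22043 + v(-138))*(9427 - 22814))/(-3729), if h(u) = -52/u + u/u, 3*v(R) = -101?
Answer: 1063030520929/13453893 ≈ 79013.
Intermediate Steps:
x(s, I) = 2
v(R) = -101/3 (v(R) = (1/3)*(-101) = -101/3)
h(u) = 1 - 52/u (h(u) = -52/u + 1 = 1 - 52/u)
h(x(10, -14))/39687 + ((22043 + v(-138))*(9427 - 22814))/(-3729) = ((-52 + 2)/2)/39687 + ((22043 - 101/3)*(9427 - 22814))/(-3729) = ((1/2)*(-50))*(1/39687) + ((66028/3)*(-13387))*(-1/3729) = -25*1/39687 - 883916836/3*(-1/3729) = -25/39687 + 80356076/1017 = 1063030520929/13453893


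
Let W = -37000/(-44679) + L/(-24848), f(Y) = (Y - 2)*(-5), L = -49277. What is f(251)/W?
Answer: -1382178821040/3121023083 ≈ -442.86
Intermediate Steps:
f(Y) = 10 - 5*Y (f(Y) = (-2 + Y)*(-5) = 10 - 5*Y)
W = 3121023083/1110183792 (W = -37000/(-44679) - 49277/(-24848) = -37000*(-1/44679) - 49277*(-1/24848) = 37000/44679 + 49277/24848 = 3121023083/1110183792 ≈ 2.8113)
f(251)/W = (10 - 5*251)/(3121023083/1110183792) = (10 - 1255)*(1110183792/3121023083) = -1245*1110183792/3121023083 = -1382178821040/3121023083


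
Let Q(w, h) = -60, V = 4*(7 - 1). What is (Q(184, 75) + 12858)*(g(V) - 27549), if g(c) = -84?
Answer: -353647134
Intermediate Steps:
V = 24 (V = 4*6 = 24)
(Q(184, 75) + 12858)*(g(V) - 27549) = (-60 + 12858)*(-84 - 27549) = 12798*(-27633) = -353647134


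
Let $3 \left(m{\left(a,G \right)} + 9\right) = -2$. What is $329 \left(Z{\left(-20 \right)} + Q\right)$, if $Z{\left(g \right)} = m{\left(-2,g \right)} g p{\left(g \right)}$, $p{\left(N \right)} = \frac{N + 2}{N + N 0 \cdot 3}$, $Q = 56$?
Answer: $75670$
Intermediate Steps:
$m{\left(a,G \right)} = - \frac{29}{3}$ ($m{\left(a,G \right)} = -9 + \frac{1}{3} \left(-2\right) = -9 - \frac{2}{3} = - \frac{29}{3}$)
$p{\left(N \right)} = \frac{2 + N}{N}$ ($p{\left(N \right)} = \frac{2 + N}{N + 0 \cdot 3} = \frac{2 + N}{N + 0} = \frac{2 + N}{N}$)
$Z{\left(g \right)} = - \frac{58}{3} - \frac{29 g}{3}$ ($Z{\left(g \right)} = - \frac{29 g}{3} \frac{2 + g}{g} = - \frac{58}{3} - \frac{29 g}{3}$)
$329 \left(Z{\left(-20 \right)} + Q\right) = 329 \left(\left(- \frac{58}{3} - - \frac{580}{3}\right) + 56\right) = 329 \left(\left(- \frac{58}{3} + \frac{580}{3}\right) + 56\right) = 329 \left(174 + 56\right) = 329 \cdot 230 = 75670$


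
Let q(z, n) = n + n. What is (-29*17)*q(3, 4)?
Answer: -3944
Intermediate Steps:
q(z, n) = 2*n
(-29*17)*q(3, 4) = (-29*17)*(2*4) = -493*8 = -3944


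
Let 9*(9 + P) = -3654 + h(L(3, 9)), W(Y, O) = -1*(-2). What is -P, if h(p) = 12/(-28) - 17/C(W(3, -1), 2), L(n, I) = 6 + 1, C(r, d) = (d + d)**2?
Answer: 418487/1008 ≈ 415.17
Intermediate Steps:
W(Y, O) = 2
C(r, d) = 4*d**2 (C(r, d) = (2*d)**2 = 4*d**2)
L(n, I) = 7
h(p) = -167/112 (h(p) = 12/(-28) - 17/(4*2**2) = 12*(-1/28) - 17/(4*4) = -3/7 - 17/16 = -167/112)
P = -418487/1008 (P = -9 + (-3654 - 167/112)/9 = -9 + (1/9)*(-409415/112) = -9 - 409415/1008 = -418487/1008 ≈ -415.17)
-P = -1*(-418487/1008) = 418487/1008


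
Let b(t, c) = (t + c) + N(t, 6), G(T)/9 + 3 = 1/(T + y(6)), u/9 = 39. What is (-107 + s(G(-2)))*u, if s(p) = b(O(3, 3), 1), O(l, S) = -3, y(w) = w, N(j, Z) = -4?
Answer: -39663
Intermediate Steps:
u = 351 (u = 9*39 = 351)
G(T) = -27 + 9/(6 + T) (G(T) = -27 + 9/(T + 6) = -27 + 9/(6 + T))
b(t, c) = -4 + c + t (b(t, c) = (t + c) - 4 = (c + t) - 4 = -4 + c + t)
s(p) = -6 (s(p) = -4 + 1 - 3 = -6)
(-107 + s(G(-2)))*u = (-107 - 6)*351 = -113*351 = -39663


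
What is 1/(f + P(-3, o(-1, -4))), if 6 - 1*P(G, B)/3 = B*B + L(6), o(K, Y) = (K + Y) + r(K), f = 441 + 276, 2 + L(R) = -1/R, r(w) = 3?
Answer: 2/1459 ≈ 0.0013708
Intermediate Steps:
L(R) = -2 - 1/R
f = 717
o(K, Y) = 3 + K + Y (o(K, Y) = (K + Y) + 3 = 3 + K + Y)
P(G, B) = 49/2 - 3*B² (P(G, B) = 18 - 3*(B*B + (-2 - 1/6)) = 18 - 3*(B² + (-2 - 1*⅙)) = 18 - 3*(B² + (-2 - ⅙)) = 18 - 3*(B² - 13/6) = 18 - 3*(-13/6 + B²) = 18 + (13/2 - 3*B²) = 49/2 - 3*B²)
1/(f + P(-3, o(-1, -4))) = 1/(717 + (49/2 - 3*(3 - 1 - 4)²)) = 1/(717 + (49/2 - 3*(-2)²)) = 1/(717 + (49/2 - 3*4)) = 1/(717 + (49/2 - 12)) = 1/(717 + 25/2) = 1/(1459/2) = 2/1459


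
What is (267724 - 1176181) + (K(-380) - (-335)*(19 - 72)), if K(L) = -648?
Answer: -926860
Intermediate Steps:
(267724 - 1176181) + (K(-380) - (-335)*(19 - 72)) = (267724 - 1176181) + (-648 - (-335)*(19 - 72)) = -908457 + (-648 - (-335)*(-53)) = -908457 + (-648 - 1*17755) = -908457 + (-648 - 17755) = -908457 - 18403 = -926860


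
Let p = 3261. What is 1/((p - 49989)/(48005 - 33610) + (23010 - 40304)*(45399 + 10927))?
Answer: -14395/14022196091108 ≈ -1.0266e-9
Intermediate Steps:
1/((p - 49989)/(48005 - 33610) + (23010 - 40304)*(45399 + 10927)) = 1/((3261 - 49989)/(48005 - 33610) + (23010 - 40304)*(45399 + 10927)) = 1/(-46728/14395 - 17294*56326) = 1/(-46728*1/14395 - 974101844) = 1/(-46728/14395 - 974101844) = 1/(-14022196091108/14395) = -14395/14022196091108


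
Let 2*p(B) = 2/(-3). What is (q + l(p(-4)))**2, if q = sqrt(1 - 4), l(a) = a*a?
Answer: -242/81 + 2*I*sqrt(3)/9 ≈ -2.9877 + 0.3849*I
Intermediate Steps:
p(B) = -1/3 (p(B) = (2/(-3))/2 = (2*(-1/3))/2 = (1/2)*(-2/3) = -1/3)
l(a) = a**2
q = I*sqrt(3) (q = sqrt(-3) = I*sqrt(3) ≈ 1.732*I)
(q + l(p(-4)))**2 = (I*sqrt(3) + (-1/3)**2)**2 = (I*sqrt(3) + 1/9)**2 = (1/9 + I*sqrt(3))**2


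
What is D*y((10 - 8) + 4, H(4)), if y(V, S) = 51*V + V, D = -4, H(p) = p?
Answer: -1248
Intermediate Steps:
y(V, S) = 52*V
D*y((10 - 8) + 4, H(4)) = -208*((10 - 8) + 4) = -208*(2 + 4) = -208*6 = -4*312 = -1248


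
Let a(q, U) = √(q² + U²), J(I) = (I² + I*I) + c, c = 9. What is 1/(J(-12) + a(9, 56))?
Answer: 297/84992 - √3217/84992 ≈ 0.0028271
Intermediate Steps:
J(I) = 9 + 2*I² (J(I) = (I² + I*I) + 9 = (I² + I²) + 9 = 2*I² + 9 = 9 + 2*I²)
a(q, U) = √(U² + q²)
1/(J(-12) + a(9, 56)) = 1/((9 + 2*(-12)²) + √(56² + 9²)) = 1/((9 + 2*144) + √(3136 + 81)) = 1/((9 + 288) + √3217) = 1/(297 + √3217)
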